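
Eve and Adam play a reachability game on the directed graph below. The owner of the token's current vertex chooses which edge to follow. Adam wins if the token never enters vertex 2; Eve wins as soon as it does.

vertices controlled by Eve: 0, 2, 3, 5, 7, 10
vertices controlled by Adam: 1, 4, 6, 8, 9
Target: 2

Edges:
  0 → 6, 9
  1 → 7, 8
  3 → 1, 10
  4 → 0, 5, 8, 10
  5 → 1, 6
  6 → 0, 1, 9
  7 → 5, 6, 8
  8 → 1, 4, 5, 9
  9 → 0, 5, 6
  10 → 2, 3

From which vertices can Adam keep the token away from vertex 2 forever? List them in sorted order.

0, 1, 4, 5, 6, 7, 8, 9

A0 = {2}
A1: add {10} — 10 (Eve) has 10→2.
A2: add {3} — 3 (Eve) has 3→10.
A3 = A2; e.g. 0 (Eve) has no edge into A2. Fixed point.
Eve's attractor = {2, 3, 10}; Adam avoids the target exactly from the complement.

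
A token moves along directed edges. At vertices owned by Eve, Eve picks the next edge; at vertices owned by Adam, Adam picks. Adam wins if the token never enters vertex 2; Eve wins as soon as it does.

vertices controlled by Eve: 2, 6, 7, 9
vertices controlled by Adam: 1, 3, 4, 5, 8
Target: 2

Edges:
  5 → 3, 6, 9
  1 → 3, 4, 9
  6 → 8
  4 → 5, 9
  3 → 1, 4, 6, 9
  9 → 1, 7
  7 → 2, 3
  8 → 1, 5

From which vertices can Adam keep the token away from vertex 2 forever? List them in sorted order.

1, 3, 4, 5, 6, 8

A0 = {2}
A1: add {7} — 7 (Eve) has 7→2.
A2: add {9} — 9 (Eve) has 9→7.
A3 = A2; e.g. 1 (Adam) can still go to 3. Fixed point.
Eve's attractor = {2, 7, 9}; Adam avoids the target exactly from the complement.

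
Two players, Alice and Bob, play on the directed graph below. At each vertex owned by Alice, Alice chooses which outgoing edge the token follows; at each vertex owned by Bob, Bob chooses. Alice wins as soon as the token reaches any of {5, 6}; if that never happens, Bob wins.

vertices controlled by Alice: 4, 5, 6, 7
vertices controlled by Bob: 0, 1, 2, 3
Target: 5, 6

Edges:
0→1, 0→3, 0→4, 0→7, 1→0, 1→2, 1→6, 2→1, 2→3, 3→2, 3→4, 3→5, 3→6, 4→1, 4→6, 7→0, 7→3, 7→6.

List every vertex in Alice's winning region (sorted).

A0 = {5, 6}
A1: add {4, 7} — 4 (Alice) has 4→6; 7 (Alice) has 7→6.
A2 = A1; e.g. 0 (Bob) can still go to 1. Fixed point.
Alice's winning region = {4, 5, 6, 7}.

4, 5, 6, 7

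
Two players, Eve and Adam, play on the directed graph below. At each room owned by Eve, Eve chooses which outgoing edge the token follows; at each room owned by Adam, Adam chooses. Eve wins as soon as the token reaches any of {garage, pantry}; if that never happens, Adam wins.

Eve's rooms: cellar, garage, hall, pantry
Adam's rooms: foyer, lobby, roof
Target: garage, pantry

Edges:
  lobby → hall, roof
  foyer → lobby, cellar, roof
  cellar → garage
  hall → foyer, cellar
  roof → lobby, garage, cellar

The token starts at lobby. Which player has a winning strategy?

Adam

A0 = {garage, pantry}
A1: add {cellar} — cellar (Eve) has cellar→garage.
A2: add {hall} — hall (Eve) has hall→cellar.
A3 = A2; e.g. lobby (Adam) can still go to roof. Fixed point.
lobby never enters the attractor, so Adam can avoid the target forever.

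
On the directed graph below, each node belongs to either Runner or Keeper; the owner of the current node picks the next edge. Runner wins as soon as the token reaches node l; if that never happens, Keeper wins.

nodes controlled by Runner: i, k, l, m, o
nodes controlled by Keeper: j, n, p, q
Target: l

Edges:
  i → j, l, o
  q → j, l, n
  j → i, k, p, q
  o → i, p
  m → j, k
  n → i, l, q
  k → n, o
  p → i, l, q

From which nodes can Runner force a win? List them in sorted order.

i, k, l, m, o

A0 = {l}
A1: add {i} — i (Runner) has i→l.
A2: add {o} — o (Runner) has o→i.
A3: add {k} — k (Runner) has k→o.
A4: add {m} — m (Runner) has m→k.
A5 = A4; e.g. j (Keeper) can still go to p. Fixed point.
Runner's winning region = {i, k, l, m, o}.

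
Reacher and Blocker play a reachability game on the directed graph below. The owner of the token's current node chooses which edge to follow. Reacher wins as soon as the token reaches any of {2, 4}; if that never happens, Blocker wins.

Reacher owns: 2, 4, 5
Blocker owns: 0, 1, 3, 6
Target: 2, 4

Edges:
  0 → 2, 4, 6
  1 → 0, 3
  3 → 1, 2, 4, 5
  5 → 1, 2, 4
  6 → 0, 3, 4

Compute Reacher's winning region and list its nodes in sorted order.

A0 = {2, 4}
A1: add {5} — 5 (Reacher) has 5→2.
A2 = A1; e.g. 0 (Blocker) can still go to 6. Fixed point.
Reacher's winning region = {2, 4, 5}.

2, 4, 5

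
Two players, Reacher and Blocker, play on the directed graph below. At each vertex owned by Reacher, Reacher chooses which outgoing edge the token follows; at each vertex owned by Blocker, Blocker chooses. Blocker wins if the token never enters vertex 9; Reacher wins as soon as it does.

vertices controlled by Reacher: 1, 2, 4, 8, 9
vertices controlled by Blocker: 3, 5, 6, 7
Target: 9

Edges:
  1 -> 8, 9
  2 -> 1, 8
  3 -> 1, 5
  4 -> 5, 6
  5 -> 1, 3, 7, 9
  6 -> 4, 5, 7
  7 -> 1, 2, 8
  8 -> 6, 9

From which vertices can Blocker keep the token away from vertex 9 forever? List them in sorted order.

3, 4, 5, 6

A0 = {9}
A1: add {1, 8} — 1 (Reacher) has 1→9; 8 (Reacher) has 8→9.
A2: add {2} — 2 (Reacher) has 2→1.
A3: add {7} — 7 (Blocker): all of {1, 2, 8} already in.
A4 = A3; e.g. 3 (Blocker) can still go to 5. Fixed point.
Reacher's attractor = {1, 2, 7, 8, 9}; Blocker avoids the target exactly from the complement.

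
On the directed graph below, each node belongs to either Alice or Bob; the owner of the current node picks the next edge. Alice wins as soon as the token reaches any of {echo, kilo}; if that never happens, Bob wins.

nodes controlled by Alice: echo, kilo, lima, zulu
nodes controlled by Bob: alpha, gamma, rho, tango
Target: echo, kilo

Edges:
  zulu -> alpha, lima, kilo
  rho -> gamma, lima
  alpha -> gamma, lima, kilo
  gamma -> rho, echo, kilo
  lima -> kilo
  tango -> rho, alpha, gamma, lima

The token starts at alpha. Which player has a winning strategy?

Bob

A0 = {echo, kilo}
A1: add {lima, zulu} — zulu (Alice) has zulu→kilo; lima (Alice) has lima→kilo.
A2 = A1; e.g. rho (Bob) can still go to gamma. Fixed point.
alpha never enters the attractor, so Bob can avoid the target forever.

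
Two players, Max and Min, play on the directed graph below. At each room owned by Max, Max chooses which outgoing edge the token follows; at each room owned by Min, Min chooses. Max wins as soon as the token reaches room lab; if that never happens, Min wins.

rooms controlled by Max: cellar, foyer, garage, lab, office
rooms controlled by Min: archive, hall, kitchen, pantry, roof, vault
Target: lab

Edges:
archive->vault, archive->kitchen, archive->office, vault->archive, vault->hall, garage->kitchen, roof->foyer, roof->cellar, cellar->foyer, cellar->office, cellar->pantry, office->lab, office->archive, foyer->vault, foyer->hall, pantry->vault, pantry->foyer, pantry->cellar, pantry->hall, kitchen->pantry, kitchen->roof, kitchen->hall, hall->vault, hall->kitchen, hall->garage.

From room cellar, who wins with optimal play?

Max

A0 = {lab}
A1: add {office} — office (Max) has office→lab.
A2: add {cellar} — cellar (Max) has cellar→office.
A3 = A2; e.g. vault (Min) can still go to archive. Fixed point.
cellar ∈ A2, so Max can force the target.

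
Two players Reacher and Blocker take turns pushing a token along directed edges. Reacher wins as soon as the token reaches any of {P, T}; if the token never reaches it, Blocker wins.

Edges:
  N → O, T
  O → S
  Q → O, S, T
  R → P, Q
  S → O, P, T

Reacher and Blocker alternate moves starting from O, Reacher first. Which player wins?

Blocker

Track states (vertex, player-to-move).
A0 = {(P,Reacher), (P,Blocker), (T,Reacher), (T,Blocker)}
A1: add {(N,Reacher), (Q,Reacher), (R,Reacher), (S,Reacher)}.
A2: add {(O,Blocker), (R,Blocker)}.
A3 = A2; e.g. (N,Blocker) stays out. (O,Reacher) never enters ⇒ Blocker avoids the target.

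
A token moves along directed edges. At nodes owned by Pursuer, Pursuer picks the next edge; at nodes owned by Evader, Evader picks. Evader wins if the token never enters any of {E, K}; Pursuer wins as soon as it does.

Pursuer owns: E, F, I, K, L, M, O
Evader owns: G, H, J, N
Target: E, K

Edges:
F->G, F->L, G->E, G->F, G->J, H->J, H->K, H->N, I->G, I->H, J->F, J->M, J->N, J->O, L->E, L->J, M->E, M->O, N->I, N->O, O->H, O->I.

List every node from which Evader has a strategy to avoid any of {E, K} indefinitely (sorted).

A0 = {E, K}
A1: add {L, M} — L (Pursuer) has L→E; M (Pursuer) has M→E.
A2: add {F} — F (Pursuer) has F→L.
A3 = A2; e.g. G (Evader) can still go to J. Fixed point.
Pursuer's attractor = {E, F, K, L, M}; Evader avoids the target exactly from the complement.

G, H, I, J, N, O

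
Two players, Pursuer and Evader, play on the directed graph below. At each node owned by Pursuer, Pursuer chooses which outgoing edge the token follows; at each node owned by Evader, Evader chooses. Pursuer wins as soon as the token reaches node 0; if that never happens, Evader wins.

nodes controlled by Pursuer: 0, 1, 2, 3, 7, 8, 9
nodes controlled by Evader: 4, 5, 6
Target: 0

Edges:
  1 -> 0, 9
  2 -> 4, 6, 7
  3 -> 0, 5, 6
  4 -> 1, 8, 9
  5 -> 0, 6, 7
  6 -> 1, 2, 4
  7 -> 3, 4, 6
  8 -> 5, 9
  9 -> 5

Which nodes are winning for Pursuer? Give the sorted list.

A0 = {0}
A1: add {1, 3} — 1 (Pursuer) has 1→0; 3 (Pursuer) has 3→0.
A2: add {7} — 7 (Pursuer) has 7→3.
A3: add {2} — 2 (Pursuer) has 2→7.
A4 = A3; e.g. 4 (Evader) can still go to 8. Fixed point.
Pursuer's winning region = {0, 1, 2, 3, 7}.

0, 1, 2, 3, 7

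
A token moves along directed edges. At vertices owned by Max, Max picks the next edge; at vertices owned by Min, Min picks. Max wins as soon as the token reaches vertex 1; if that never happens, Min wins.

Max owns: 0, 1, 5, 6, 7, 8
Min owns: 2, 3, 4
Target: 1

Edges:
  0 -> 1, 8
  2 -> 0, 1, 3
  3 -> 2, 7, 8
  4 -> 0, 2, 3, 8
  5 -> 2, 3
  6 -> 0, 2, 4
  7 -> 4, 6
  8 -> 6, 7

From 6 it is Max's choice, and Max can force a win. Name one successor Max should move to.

A0 = {1}
A1: add {0} — 0 (Max) has 0→1.
A2: add {6} — 6 (Max) has 6→0.
A3: add {7, 8} — 7 (Max) has 7→6; 8 (Max) has 8→6.
A4 = A3; e.g. 2 (Min) can still go to 3. Fixed point.
From 6, successor 0 is in the attractor (rank 1); the other successors 2, 4 are not.

0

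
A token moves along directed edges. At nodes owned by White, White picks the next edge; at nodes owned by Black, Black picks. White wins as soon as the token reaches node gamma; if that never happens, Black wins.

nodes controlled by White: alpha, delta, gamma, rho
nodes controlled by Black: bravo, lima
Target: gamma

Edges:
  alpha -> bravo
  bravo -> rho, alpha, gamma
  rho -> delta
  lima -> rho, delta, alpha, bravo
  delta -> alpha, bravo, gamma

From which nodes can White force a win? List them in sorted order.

A0 = {gamma}
A1: add {delta} — delta (White) has delta→gamma.
A2: add {rho} — rho (White) has rho→delta.
A3 = A2; e.g. lima (Black) can still go to alpha. Fixed point.
White's winning region = {delta, gamma, rho}.

delta, gamma, rho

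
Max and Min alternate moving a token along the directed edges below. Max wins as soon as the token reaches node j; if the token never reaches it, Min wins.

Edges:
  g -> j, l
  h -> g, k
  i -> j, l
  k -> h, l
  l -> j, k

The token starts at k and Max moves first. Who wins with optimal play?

Min

Track states (vertex, player-to-move).
A0 = {(j,Max), (j,Min)}
A1: add {(g,Max), (i,Max), (l,Max)}.
A2: add {(g,Min), (i,Min)}.
A3: add {(h,Max)}.
A4: add {(k,Min)}.
A5 = A4; e.g. (h,Min) stays out. (k,Max) never enters ⇒ Min avoids the target.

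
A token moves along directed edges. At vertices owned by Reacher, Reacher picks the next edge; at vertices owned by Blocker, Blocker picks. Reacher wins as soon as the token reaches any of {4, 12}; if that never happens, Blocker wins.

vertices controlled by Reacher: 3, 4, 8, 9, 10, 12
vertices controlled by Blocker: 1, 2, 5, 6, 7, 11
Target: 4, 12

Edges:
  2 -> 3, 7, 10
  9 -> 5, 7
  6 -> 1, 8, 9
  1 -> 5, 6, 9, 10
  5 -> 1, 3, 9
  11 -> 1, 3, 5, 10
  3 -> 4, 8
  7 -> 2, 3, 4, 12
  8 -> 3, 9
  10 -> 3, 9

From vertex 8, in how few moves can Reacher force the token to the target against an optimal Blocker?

2

A0 = {4, 12}
A1: add {3} — 3 (Reacher) has 3→4.
A2: add {8, 10} — 8 (Reacher) has 8→3; 10 (Reacher) has 10→3.
A3 = A2; e.g. 1 (Blocker) can still go to 5. Fixed point.
8 enters the attractor at level 2, so Reacher can force the target in 2 moves from there.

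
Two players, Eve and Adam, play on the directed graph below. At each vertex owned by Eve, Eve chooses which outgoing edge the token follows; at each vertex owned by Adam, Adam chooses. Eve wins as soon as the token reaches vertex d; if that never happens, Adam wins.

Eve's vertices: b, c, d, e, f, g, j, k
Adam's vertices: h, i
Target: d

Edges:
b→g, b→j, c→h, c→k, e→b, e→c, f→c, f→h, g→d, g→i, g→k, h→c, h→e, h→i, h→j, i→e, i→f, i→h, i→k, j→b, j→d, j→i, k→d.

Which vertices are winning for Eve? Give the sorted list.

b, c, d, e, f, g, j, k

A0 = {d}
A1: add {g, j, k} — g (Eve) has g→d; j (Eve) has j→d; k (Eve) has k→d.
A2: add {b, c} — b (Eve) has b→g; c (Eve) has c→k.
A3: add {e, f} — e (Eve) has e→b; f (Eve) has f→c.
A4 = A3; e.g. h (Adam) can still go to i. Fixed point.
Eve's winning region = {b, c, d, e, f, g, j, k}.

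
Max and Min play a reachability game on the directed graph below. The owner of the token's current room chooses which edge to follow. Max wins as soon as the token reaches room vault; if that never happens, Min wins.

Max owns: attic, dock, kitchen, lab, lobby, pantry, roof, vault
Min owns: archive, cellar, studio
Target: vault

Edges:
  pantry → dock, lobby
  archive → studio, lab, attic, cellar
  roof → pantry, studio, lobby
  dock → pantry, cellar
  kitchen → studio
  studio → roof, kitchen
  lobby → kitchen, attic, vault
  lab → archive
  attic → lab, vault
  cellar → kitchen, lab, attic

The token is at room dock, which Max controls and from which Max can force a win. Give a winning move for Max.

pantry

A0 = {vault}
A1: add {attic, lobby} — lobby (Max) has lobby→vault; attic (Max) has attic→vault.
A2: add {pantry, roof} — pantry (Max) has pantry→lobby; roof (Max) has roof→lobby.
A3: add {dock} — dock (Max) has dock→pantry.
A4 = A3; e.g. archive (Min) can still go to studio. Fixed point.
From dock, successor pantry is in the attractor (rank 2); the other successor cellar is not.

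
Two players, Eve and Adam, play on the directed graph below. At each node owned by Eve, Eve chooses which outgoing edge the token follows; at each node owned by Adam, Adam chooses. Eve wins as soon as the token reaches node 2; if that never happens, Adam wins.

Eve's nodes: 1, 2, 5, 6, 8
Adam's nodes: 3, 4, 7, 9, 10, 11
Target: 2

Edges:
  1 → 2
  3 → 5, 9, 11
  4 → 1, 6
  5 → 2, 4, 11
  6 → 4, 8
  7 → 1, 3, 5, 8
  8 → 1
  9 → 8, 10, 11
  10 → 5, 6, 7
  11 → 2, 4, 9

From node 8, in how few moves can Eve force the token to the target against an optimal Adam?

2

A0 = {2}
A1: add {1, 5} — 1 (Eve) has 1→2; 5 (Eve) has 5→2.
A2: add {8} — 8 (Eve) has 8→1.
8 enters the attractor at level 2, so Eve can force the target in 2 moves from there.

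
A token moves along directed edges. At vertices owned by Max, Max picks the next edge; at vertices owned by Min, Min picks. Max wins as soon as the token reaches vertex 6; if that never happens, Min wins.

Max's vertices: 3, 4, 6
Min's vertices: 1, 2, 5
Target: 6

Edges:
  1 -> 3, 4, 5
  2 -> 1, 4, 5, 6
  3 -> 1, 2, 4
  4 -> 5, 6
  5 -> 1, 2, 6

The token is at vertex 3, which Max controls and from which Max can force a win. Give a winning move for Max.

4

A0 = {6}
A1: add {4} — 4 (Max) has 4→6.
A2: add {3} — 3 (Max) has 3→4.
A3 = A2; e.g. 1 (Min) can still go to 5. Fixed point.
From 3, successor 4 is in the attractor (rank 1); the other successors 1, 2 are not.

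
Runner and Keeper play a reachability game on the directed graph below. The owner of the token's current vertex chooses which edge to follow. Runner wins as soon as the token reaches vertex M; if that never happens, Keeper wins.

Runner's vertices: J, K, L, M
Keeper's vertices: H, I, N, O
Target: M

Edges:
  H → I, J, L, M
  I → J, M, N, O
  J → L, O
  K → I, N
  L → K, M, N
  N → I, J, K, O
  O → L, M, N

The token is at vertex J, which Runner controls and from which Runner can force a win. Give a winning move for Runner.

A0 = {M}
A1: add {L} — L (Runner) has L→M.
A2: add {J} — J (Runner) has J→L.
A3 = A2; e.g. H (Keeper) can still go to I. Fixed point.
From J, successor L is in the attractor (rank 1); the other successor O is not.

L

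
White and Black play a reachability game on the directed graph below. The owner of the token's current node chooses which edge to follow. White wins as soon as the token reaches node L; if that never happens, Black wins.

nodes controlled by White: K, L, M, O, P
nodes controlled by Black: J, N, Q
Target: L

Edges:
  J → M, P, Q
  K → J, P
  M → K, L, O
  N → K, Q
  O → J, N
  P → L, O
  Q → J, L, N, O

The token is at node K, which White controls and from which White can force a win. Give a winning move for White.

P

A0 = {L}
A1: add {M, P} — M (White) has M→L; P (White) has P→L.
A2: add {K} — K (White) has K→P.
A3 = A2; e.g. J (Black) can still go to Q. Fixed point.
From K, successor P is in the attractor (rank 1); the other successor J is not.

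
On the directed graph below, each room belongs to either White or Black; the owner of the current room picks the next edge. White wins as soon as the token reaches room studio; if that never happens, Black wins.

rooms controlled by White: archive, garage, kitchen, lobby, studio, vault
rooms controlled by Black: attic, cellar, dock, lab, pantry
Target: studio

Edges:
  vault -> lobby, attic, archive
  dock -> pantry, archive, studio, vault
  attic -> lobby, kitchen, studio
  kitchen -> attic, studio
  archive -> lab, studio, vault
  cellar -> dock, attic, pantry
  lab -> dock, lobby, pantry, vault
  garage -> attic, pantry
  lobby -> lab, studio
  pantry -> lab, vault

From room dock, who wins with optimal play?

A0 = {studio}
A1: add {archive, kitchen, lobby} — lobby (White) has lobby→studio; kitchen (White) has kitchen→studio; archive (White) has archive→studio.
A2: add {attic, vault} — attic (Black): all of {lobby, kitchen, studio} already in; vault (White) has vault→lobby.
A3: add {garage} — garage (White) has garage→attic.
A4 = A3; e.g. dock (Black) can still go to pantry. Fixed point.
dock never enters the attractor, so Black can avoid the target forever.

Black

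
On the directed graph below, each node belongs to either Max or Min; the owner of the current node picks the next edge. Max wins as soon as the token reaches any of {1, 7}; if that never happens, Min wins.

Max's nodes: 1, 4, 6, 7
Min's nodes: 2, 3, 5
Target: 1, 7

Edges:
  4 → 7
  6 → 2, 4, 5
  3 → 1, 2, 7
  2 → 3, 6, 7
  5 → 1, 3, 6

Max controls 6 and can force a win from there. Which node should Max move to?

A0 = {1, 7}
A1: add {4} — 4 (Max) has 4→7.
A2: add {6} — 6 (Max) has 6→4.
A3 = A2; e.g. 2 (Min) can still go to 3. Fixed point.
From 6, successor 4 is in the attractor (rank 1); the other successors 2, 5 are not.

4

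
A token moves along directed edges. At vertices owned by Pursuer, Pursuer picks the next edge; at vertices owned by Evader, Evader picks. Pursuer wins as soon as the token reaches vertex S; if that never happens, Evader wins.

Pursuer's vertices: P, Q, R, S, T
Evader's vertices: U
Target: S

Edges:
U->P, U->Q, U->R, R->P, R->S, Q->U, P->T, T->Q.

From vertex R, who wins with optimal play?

A0 = {S}
A1: add {R} — R (Pursuer) has R→S.
A2 = A1; e.g. P (Pursuer) has no edge into A1. Fixed point.
R ∈ A1, so Pursuer can force the target.

Pursuer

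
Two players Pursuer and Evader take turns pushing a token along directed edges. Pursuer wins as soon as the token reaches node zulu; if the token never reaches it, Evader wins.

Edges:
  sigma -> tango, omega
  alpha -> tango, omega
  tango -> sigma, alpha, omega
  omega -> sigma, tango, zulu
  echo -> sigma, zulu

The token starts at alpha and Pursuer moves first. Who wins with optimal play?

Track states (vertex, player-to-move).
A0 = {(zulu,Pursuer), (zulu,Evader)}
A1: add {(omega,Pursuer), (echo,Pursuer)}.
A2 = A1; e.g. (sigma,Pursuer) stays out. (alpha,Pursuer) never enters ⇒ Evader avoids the target.

Evader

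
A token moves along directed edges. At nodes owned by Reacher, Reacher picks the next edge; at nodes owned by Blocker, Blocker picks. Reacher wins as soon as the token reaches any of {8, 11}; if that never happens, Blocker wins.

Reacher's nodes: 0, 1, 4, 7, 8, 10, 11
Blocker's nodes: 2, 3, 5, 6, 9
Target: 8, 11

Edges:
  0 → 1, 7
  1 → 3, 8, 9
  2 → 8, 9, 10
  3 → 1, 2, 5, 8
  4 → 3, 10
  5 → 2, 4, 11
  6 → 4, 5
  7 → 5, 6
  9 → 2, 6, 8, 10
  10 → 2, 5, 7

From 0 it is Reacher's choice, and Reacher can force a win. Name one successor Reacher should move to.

A0 = {8, 11}
A1: add {1} — 1 (Reacher) has 1→8.
A2: add {0} — 0 (Reacher) has 0→1.
A3 = A2; e.g. 2 (Blocker) can still go to 9. Fixed point.
From 0, successor 1 is in the attractor (rank 1); the other successor 7 is not.

1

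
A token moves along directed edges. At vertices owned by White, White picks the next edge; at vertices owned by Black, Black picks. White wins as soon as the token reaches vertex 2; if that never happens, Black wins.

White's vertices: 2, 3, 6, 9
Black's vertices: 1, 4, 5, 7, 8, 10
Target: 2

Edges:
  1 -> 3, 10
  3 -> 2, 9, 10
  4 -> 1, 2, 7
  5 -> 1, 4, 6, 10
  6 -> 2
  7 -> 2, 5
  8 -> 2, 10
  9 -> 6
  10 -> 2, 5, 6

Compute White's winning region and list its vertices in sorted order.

2, 3, 6, 9

A0 = {2}
A1: add {3, 6} — 3 (White) has 3→2; 6 (White) has 6→2.
A2: add {9} — 9 (White) has 9→6.
A3 = A2; e.g. 1 (Black) can still go to 10. Fixed point.
White's winning region = {2, 3, 6, 9}.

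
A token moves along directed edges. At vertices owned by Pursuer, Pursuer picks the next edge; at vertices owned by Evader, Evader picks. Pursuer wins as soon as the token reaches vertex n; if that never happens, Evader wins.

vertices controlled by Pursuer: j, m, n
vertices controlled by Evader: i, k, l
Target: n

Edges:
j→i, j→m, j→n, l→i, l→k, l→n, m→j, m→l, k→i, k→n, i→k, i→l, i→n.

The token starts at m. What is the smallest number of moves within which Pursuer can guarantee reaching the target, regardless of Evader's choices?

2

A0 = {n}
A1: add {j} — j (Pursuer) has j→n.
A2: add {m} — m (Pursuer) has m→j.
A3 = A2; e.g. i (Evader) can still go to k. Fixed point.
m enters the attractor at level 2, so Pursuer can force the target in 2 moves from there.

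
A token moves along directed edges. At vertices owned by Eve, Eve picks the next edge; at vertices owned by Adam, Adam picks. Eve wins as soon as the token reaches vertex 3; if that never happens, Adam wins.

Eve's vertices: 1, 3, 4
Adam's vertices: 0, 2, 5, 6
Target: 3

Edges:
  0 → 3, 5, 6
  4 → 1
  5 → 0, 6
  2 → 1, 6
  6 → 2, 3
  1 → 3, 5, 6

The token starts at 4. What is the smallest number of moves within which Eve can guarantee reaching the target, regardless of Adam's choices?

A0 = {3}
A1: add {1} — 1 (Eve) has 1→3.
A2: add {4} — 4 (Eve) has 4→1.
A3 = A2; e.g. 0 (Adam) can still go to 5. Fixed point.
4 enters the attractor at level 2, so Eve can force the target in 2 moves from there.

2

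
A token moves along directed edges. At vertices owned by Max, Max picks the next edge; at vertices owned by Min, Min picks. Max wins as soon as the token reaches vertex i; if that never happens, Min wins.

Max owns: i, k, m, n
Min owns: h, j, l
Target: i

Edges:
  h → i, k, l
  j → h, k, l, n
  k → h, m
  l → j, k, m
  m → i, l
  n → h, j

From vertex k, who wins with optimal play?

A0 = {i}
A1: add {m} — m (Max) has m→i.
A2: add {k} — k (Max) has k→m.
A3 = A2; e.g. h (Min) can still go to l. Fixed point.
k ∈ A2, so Max can force the target.

Max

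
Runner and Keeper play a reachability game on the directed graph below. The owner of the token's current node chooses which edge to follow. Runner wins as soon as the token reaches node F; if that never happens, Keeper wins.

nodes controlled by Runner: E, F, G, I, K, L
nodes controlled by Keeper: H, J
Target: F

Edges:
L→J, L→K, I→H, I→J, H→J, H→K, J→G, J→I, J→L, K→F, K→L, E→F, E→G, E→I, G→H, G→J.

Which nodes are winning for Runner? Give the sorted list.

E, F, K, L

A0 = {F}
A1: add {E, K} — E (Runner) has E→F; K (Runner) has K→F.
A2: add {L} — L (Runner) has L→K.
A3 = A2; e.g. G (Runner) has no edge into A2. Fixed point.
Runner's winning region = {E, F, K, L}.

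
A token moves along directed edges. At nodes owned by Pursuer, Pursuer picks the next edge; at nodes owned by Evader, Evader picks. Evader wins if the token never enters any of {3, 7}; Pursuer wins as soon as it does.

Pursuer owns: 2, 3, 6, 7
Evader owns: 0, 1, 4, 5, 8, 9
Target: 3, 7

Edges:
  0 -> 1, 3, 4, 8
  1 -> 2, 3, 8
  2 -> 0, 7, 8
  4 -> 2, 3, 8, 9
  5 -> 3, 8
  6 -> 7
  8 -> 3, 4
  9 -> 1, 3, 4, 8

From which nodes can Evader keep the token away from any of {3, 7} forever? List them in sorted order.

A0 = {3, 7}
A1: add {2, 6} — 2 (Pursuer) has 2→7; 6 (Pursuer) has 6→7.
A2 = A1; e.g. 0 (Evader) can still go to 1. Fixed point.
Pursuer's attractor = {2, 3, 6, 7}; Evader avoids the target exactly from the complement.

0, 1, 4, 5, 8, 9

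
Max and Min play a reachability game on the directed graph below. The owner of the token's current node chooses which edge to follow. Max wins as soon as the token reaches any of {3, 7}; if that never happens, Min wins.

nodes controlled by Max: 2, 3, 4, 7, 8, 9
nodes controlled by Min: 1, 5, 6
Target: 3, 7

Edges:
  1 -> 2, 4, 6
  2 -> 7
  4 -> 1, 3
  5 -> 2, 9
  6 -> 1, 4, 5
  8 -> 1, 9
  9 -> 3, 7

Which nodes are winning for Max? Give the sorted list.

A0 = {3, 7}
A1: add {2, 4, 9} — 2 (Max) has 2→7; 4 (Max) has 4→3; 9 (Max) has 9→3.
A2: add {5, 8} — 5 (Min): all of {2, 9} already in; 8 (Max) has 8→9.
A3 = A2; e.g. 1 (Min) can still go to 6. Fixed point.
Max's winning region = {2, 3, 4, 5, 7, 8, 9}.

2, 3, 4, 5, 7, 8, 9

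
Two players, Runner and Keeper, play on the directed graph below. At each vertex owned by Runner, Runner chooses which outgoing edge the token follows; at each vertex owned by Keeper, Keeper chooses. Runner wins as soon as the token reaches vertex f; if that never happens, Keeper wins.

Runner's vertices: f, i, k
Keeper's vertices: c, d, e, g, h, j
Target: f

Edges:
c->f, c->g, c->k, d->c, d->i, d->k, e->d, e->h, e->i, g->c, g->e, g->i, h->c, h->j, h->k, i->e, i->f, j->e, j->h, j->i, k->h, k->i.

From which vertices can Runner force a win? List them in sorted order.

A0 = {f}
A1: add {i} — i (Runner) has i→f.
A2: add {k} — k (Runner) has k→i.
A3 = A2; e.g. c (Keeper) can still go to g. Fixed point.
Runner's winning region = {f, i, k}.

f, i, k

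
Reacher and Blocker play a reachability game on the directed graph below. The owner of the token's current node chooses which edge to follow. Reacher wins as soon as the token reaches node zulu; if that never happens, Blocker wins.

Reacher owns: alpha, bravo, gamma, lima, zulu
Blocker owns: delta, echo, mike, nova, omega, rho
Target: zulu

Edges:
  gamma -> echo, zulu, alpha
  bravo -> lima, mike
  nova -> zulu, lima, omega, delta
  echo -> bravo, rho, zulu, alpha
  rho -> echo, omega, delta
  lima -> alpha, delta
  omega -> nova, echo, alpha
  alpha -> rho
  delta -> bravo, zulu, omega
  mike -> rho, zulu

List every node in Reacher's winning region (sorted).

A0 = {zulu}
A1: add {gamma} — gamma (Reacher) has gamma→zulu.
A2 = A1; e.g. bravo (Reacher) has no edge into A1. Fixed point.
Reacher's winning region = {gamma, zulu}.

gamma, zulu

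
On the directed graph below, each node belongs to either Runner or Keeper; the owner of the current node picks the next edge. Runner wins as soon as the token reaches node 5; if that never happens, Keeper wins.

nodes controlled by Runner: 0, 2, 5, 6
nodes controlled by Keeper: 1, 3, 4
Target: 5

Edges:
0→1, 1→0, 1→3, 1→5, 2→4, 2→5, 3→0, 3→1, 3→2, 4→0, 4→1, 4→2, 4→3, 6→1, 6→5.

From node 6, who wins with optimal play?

Runner

A0 = {5}
A1: add {2, 6} — 2 (Runner) has 2→5; 6 (Runner) has 6→5.
A2 = A1; e.g. 0 (Runner) has no edge into A1. Fixed point.
6 ∈ A1, so Runner can force the target.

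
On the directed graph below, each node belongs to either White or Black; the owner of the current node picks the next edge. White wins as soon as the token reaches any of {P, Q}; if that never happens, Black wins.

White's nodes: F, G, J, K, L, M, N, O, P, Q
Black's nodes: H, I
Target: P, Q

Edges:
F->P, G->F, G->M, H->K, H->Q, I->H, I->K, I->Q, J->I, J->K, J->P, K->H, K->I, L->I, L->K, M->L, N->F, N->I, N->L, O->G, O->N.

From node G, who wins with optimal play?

White

A0 = {P, Q}
A1: add {F, J} — F (White) has F→P; J (White) has J→P.
A2: add {G, N} — G (White) has G→F; N (White) has N→F.
G ∈ A2, so White can force the target.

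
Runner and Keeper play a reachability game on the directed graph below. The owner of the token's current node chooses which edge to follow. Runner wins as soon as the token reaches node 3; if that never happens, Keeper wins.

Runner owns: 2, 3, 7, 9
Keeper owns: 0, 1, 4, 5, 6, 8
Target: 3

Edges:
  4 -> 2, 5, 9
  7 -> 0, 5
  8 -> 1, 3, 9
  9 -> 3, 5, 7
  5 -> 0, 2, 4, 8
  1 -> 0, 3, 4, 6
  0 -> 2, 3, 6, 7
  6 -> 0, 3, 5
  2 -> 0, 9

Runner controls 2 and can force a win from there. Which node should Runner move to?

9

A0 = {3}
A1: add {9} — 9 (Runner) has 9→3.
A2: add {2} — 2 (Runner) has 2→9.
A3 = A2; e.g. 0 (Keeper) can still go to 6. Fixed point.
From 2, successor 9 is in the attractor (rank 1); the other successor 0 is not.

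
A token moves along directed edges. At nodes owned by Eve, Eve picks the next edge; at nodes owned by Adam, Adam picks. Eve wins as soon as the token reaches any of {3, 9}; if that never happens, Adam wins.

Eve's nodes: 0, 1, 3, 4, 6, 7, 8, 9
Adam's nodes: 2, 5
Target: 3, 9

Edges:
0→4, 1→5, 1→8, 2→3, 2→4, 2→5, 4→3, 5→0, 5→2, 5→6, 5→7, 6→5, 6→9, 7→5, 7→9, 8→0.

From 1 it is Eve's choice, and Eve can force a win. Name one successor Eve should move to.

8

A0 = {3, 9}
A1: add {4, 6, 7} — 4 (Eve) has 4→3; 6 (Eve) has 6→9; 7 (Eve) has 7→9.
A2: add {0} — 0 (Eve) has 0→4.
A3: add {8} — 8 (Eve) has 8→0.
A4: add {1} — 1 (Eve) has 1→8.
A5 = A4; e.g. 2 (Adam) can still go to 5. Fixed point.
From 1, successor 8 is in the attractor (rank 3); the other successor 5 is not.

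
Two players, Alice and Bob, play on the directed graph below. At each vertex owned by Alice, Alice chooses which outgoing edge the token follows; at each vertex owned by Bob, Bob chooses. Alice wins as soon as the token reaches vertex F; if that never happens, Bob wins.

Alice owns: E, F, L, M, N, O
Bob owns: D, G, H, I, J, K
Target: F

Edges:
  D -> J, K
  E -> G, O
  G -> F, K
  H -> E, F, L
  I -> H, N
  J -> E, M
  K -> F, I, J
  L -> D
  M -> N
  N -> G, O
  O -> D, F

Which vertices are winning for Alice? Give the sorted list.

A0 = {F}
A1: add {O} — O (Alice) has O→F.
A2: add {E, N} — E (Alice) has E→O; N (Alice) has N→O.
A3: add {M} — M (Alice) has M→N.
A4: add {J} — J (Bob): all of {E, M} already in.
A5 = A4; e.g. D (Bob) can still go to K. Fixed point.
Alice's winning region = {E, F, J, M, N, O}.

E, F, J, M, N, O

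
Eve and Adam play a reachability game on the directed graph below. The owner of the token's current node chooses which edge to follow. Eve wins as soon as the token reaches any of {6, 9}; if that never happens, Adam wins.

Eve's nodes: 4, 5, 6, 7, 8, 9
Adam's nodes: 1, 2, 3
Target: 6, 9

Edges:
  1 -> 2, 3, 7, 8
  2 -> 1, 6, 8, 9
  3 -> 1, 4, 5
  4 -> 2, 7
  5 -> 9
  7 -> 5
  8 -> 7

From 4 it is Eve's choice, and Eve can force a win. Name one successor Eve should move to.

7

A0 = {6, 9}
A1: add {5} — 5 (Eve) has 5→9.
A2: add {7} — 7 (Eve) has 7→5.
A3: add {4, 8} — 4 (Eve) has 4→7; 8 (Eve) has 8→7.
A4 = A3; e.g. 1 (Adam) can still go to 2. Fixed point.
From 4, successor 7 is in the attractor (rank 2); the other successor 2 is not.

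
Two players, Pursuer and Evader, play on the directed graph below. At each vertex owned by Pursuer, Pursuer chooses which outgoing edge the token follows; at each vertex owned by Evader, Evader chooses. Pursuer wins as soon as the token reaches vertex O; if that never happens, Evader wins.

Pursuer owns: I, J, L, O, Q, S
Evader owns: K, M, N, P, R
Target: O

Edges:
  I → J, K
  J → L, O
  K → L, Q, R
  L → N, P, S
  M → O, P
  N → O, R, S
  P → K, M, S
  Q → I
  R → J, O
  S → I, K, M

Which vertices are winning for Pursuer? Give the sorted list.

A0 = {O}
A1: add {J} — J (Pursuer) has J→O.
A2: add {I, R} — I (Pursuer) has I→J; R (Evader): all of {J, O} already in.
A3: add {Q, S} — Q (Pursuer) has Q→I; S (Pursuer) has S→I.
A4: add {L, N} — L (Pursuer) has L→S; N (Evader): all of {O, R, S} already in.
A5: add {K} — K (Evader): all of {L, Q, R} already in.
A6 = A5; e.g. M (Evader) can still go to P. Fixed point.
Pursuer's winning region = {I, J, K, L, N, O, Q, R, S}.

I, J, K, L, N, O, Q, R, S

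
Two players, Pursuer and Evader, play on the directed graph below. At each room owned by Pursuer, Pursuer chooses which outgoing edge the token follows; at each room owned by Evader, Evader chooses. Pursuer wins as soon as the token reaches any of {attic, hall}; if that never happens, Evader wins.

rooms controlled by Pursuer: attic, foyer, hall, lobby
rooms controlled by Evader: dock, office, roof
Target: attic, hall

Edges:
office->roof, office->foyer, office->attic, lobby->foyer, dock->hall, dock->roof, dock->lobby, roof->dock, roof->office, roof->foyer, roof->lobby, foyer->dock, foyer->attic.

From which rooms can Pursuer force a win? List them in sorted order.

attic, foyer, hall, lobby

A0 = {attic, hall}
A1: add {foyer} — foyer (Pursuer) has foyer→attic.
A2: add {lobby} — lobby (Pursuer) has lobby→foyer.
A3 = A2; e.g. dock (Evader) can still go to roof. Fixed point.
Pursuer's winning region = {attic, foyer, hall, lobby}.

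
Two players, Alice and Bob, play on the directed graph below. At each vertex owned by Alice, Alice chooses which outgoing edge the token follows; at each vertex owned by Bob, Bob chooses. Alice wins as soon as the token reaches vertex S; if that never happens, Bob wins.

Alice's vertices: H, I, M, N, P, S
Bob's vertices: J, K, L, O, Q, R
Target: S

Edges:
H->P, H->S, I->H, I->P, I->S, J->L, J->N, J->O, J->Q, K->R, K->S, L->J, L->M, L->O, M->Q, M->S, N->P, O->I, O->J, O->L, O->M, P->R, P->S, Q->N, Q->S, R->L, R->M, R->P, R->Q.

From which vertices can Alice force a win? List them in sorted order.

H, I, M, N, P, Q, S

A0 = {S}
A1: add {H, I, M, P} — H (Alice) has H→S; I (Alice) has I→S; M (Alice) has M→S; P (Alice) has P→S.
A2: add {N} — N (Alice) has N→P.
A3: add {Q} — Q (Bob): all of {N, S} already in.
A4 = A3; e.g. J (Bob) can still go to L. Fixed point.
Alice's winning region = {H, I, M, N, P, Q, S}.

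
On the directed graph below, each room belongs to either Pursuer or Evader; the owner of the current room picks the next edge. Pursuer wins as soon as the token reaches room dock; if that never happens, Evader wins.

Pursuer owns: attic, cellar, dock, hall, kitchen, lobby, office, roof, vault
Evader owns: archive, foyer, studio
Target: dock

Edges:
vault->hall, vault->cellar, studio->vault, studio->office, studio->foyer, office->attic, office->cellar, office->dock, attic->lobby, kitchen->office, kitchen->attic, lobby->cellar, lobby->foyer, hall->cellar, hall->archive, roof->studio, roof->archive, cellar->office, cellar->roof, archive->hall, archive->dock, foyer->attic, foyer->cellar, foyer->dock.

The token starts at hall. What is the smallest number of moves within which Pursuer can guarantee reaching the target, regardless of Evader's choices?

A0 = {dock}
A1: add {office} — office (Pursuer) has office→dock.
A2: add {cellar, kitchen} — kitchen (Pursuer) has kitchen→office; cellar (Pursuer) has cellar→office.
A3: add {hall, lobby, vault} — vault (Pursuer) has vault→cellar; lobby (Pursuer) has lobby→cellar; hall (Pursuer) has hall→cellar.
hall enters the attractor at level 3, so Pursuer can force the target in 3 moves from there.

3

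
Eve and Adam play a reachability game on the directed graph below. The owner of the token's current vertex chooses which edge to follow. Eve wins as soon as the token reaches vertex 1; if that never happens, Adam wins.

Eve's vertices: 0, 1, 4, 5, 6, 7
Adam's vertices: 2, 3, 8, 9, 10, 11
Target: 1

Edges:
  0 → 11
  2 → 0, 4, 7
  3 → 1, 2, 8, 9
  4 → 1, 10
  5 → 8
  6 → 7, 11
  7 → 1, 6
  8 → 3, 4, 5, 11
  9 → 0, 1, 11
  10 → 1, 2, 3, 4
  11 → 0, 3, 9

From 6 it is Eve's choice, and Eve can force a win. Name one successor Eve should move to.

7

A0 = {1}
A1: add {4, 7} — 4 (Eve) has 4→1; 7 (Eve) has 7→1.
A2: add {6} — 6 (Eve) has 6→7.
A3 = A2; e.g. 0 (Eve) has no edge into A2. Fixed point.
From 6, successor 7 is in the attractor (rank 1); the other successor 11 is not.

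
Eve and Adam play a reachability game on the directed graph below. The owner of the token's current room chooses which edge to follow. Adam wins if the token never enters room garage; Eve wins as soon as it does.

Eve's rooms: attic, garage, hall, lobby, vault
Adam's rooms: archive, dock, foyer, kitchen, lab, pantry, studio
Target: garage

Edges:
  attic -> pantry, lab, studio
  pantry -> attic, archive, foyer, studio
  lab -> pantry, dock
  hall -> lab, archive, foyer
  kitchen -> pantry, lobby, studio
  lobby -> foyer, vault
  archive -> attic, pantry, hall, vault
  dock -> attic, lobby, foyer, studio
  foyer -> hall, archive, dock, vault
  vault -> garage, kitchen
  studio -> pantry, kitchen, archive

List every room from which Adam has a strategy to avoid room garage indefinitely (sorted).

A0 = {garage}
A1: add {vault} — vault (Eve) has vault→garage.
A2: add {lobby} — lobby (Eve) has lobby→vault.
A3 = A2; e.g. attic (Eve) has no edge into A2. Fixed point.
Eve's attractor = {garage, lobby, vault}; Adam avoids the target exactly from the complement.

archive, attic, dock, foyer, hall, kitchen, lab, pantry, studio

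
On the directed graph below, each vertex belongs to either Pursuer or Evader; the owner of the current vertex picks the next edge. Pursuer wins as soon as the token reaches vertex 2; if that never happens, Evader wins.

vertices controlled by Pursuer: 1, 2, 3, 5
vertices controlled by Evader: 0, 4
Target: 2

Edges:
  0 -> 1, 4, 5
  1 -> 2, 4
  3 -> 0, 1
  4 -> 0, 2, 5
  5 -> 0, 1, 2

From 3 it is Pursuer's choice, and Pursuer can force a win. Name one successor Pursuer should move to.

1

A0 = {2}
A1: add {1, 5} — 1 (Pursuer) has 1→2; 5 (Pursuer) has 5→2.
A2: add {3} — 3 (Pursuer) has 3→1.
A3 = A2; e.g. 0 (Evader) can still go to 4. Fixed point.
From 3, successor 1 is in the attractor (rank 1); the other successor 0 is not.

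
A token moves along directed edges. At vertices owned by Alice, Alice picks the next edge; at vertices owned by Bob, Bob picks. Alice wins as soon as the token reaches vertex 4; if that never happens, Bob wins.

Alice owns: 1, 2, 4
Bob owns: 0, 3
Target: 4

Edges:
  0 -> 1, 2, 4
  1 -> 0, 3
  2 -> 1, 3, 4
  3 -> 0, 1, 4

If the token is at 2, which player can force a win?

Alice

A0 = {4}
A1: add {2} — 2 (Alice) has 2→4.
A2 = A1; e.g. 0 (Bob) can still go to 1. Fixed point.
2 ∈ A1, so Alice can force the target.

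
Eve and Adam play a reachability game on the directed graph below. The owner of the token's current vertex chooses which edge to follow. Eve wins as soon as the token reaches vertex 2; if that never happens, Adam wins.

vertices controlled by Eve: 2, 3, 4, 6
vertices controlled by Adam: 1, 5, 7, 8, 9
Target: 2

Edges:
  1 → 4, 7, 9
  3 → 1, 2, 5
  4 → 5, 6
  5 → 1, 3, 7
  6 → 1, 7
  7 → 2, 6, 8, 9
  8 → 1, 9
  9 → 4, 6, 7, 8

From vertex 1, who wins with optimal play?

A0 = {2}
A1: add {3} — 3 (Eve) has 3→2.
A2 = A1; e.g. 1 (Adam) can still go to 4. Fixed point.
1 never enters the attractor, so Adam can avoid the target forever.

Adam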